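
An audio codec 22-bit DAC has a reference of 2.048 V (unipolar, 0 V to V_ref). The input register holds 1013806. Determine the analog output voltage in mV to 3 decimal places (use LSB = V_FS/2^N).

495.022 mV

LSB = 2.048 V / 2^22 = 0.49 µV.
V_out = 0 + 1013806 × 4.88281e-07 V = 0.495022 V.
= 495.022 mV.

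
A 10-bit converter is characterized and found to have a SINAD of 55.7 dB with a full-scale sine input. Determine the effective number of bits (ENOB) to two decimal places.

ENOB = (SINAD − 1.76) / 6.02 = (55.7 − 1.76)/6.02 = 8.960.

8.96 bits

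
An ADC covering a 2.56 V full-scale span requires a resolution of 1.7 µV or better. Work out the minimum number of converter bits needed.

21 bits

Number of steps required ≥ 2.56 V / 1.7 µV = 1505882.35.
Need 2^N ≥ 1505882.35; 2^20 = 1048576, 2^21 = 2097152.
Minimum N = 21.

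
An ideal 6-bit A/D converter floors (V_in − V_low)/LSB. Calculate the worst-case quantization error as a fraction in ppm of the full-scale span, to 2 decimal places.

15625.00 ppm

Truncating → worst-case error = 1 LSB = V_FS/2^6, so 1e+06/64 = 15625 ppm of full scale.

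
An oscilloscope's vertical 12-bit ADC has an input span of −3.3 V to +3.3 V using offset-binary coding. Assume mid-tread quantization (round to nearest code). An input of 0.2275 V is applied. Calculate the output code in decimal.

code 2189

With 4096 levels over 6.6 V, one step is 1.611 mV.
(0.2275 − (−3.3)) / 0.00161133 = 2189.188 LSBs.
So the output code is 2189.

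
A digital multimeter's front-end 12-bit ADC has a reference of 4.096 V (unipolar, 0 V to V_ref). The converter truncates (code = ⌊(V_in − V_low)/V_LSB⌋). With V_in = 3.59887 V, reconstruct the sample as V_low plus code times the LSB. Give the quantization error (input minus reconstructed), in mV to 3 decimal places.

LSB = 4.096/2^12 = 1.000 mV.
Scaled input = 3598.8700 LSBs, so code = 3598.
Code 3598 maps back to 0 + 3598×0.001 V = 3.598 V.
Error = 3.59887 − 3.598 = 0.00087 V = 0.870 mV.

0.870 mV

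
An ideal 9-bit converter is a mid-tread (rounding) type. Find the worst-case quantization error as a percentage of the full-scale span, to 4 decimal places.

Rounding → worst-case error = ½ LSB = V_FS/2^10, so 100/1024 = 0.0976562 % of full scale.

0.0977 %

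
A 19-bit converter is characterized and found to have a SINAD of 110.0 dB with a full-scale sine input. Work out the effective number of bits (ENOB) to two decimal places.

17.98 bits

ENOB = (SINAD − 1.76) / 6.02 = (110.0 − 1.76)/6.02 = 17.980.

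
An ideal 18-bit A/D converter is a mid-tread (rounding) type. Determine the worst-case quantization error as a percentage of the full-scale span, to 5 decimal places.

Rounding → worst-case error = ½ LSB = V_FS/2^19, so 100/524288 = 0.000190735 % of full scale.

0.00019 %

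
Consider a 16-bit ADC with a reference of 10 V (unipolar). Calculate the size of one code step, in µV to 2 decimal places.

152.59 µV

Full-scale span = 10 V.
LSB = 10 / 2^16 = 10 / 65536 = 0.000152588 V = 152.59 µV.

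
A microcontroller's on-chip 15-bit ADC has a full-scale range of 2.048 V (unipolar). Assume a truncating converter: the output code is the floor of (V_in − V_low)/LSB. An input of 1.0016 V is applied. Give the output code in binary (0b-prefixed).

code 0b11111010011001 (decimal 16025)

LSB = 2.048 V / 32768 = 62.50 µV.
(V_in − V_low)/LSB = (1.0016 − 0) / 6.25e-05 = 16025.600.
⌊·⌋(16025.600) = 16025.
In binary (0b-prefixed): 0b11111010011001.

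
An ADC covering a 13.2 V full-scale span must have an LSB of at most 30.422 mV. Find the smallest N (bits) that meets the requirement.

Number of steps required ≥ 13.2 V / 30.422 mV = 433.90.
Need 2^N ≥ 433.90; 2^8 = 256, 2^9 = 512.
Minimum N = 9.

9 bits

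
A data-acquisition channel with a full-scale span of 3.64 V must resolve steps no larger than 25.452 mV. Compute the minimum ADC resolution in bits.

Number of steps required ≥ 3.64 V / 25.452 mV = 143.01.
Need 2^N ≥ 143.01; 2^7 = 128, 2^8 = 256.
Minimum N = 8.

8 bits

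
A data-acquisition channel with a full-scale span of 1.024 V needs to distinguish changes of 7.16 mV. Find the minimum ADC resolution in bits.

Number of steps required ≥ 1.024 V / 7.16 mV = 143.02.
Need 2^N ≥ 143.02; 2^7 = 128, 2^8 = 256.
Minimum N = 8.

8 bits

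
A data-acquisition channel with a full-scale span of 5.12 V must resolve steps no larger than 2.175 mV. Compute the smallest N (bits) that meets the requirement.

Number of steps required ≥ 5.12 V / 2.175 mV = 2354.02.
Need 2^N ≥ 2354.02; 2^11 = 2048, 2^12 = 4096.
Minimum N = 12.

12 bits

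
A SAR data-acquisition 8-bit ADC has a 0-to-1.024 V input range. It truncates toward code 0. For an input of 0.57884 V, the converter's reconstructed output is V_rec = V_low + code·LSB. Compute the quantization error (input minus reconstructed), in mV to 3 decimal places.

LSB = 1.024/2^8 = 4.000 mV.
(0.57884 − 0)/0.004 = 144.7100; ⌊·⌋ gives code 144.
V_rec = 0 + 144·0.004 = 0.576 V.
Difference: 0.00284 V → 2.840 mV.

2.840 mV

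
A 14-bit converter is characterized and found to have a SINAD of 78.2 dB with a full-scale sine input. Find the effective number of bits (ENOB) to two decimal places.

12.70 bits

ENOB = (SINAD − 1.76) / 6.02 = (78.2 − 1.76)/6.02 = 12.698.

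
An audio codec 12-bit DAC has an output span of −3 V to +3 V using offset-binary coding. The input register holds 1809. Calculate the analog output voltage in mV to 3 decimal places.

LSB = 6 V / 2^12 = 1.465 mV.
V_out = (−3) + 1809 × 0.00146484 V = -0.350098 V.
= -350.098 mV.

-350.098 mV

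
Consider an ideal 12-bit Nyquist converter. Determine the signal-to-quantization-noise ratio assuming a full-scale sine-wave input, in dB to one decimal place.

74.0 dB

SNR ≈ 6.02·N + 1.76 dB = 6.02·12 + 1.76 = 74.00 dB.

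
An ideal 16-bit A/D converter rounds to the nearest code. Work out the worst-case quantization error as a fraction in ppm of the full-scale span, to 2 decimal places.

7.63 ppm

Rounding → worst-case error = ½ LSB = V_FS/2^17, so 1e+06/131072 = 7.62939 ppm of full scale.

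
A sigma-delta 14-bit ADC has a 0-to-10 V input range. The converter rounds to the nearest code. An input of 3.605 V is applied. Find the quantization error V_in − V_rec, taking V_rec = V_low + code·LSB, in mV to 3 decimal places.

0.264 mV

LSB = 10/2^14 = 0.610 mV.
(3.605 − 0)/0.000610352 = 5906.4320; round gives code 5906.
Reconstructed: 3.6047363 V.
V_in − V_rec = 0.000263672 V = 0.264 mV.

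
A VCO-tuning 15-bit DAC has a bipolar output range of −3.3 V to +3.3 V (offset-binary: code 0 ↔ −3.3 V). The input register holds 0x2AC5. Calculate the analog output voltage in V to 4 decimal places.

LSB = 6.6 V / 2^15 = 201.42 µV.
Code 0x2AC5 = 10949 decimal.
V_out = (−3.3) + 10949 × 0.000201416 V = -1.0947 V.

-1.0947 V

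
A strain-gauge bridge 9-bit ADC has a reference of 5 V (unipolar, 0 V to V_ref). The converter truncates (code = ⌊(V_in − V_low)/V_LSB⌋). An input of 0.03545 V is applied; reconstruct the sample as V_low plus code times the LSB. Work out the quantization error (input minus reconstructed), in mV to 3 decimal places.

6.153 mV

One LSB is 5 V / 512 = 9.766 mV.
(0.03545 − 0)/0.00976562 = 3.6301; ⌊·⌋ gives code 3.
Reconstructed: 0.029296875 V.
Error = 0.03545 − 0.029296875 = 0.00615312 V = 6.153 mV.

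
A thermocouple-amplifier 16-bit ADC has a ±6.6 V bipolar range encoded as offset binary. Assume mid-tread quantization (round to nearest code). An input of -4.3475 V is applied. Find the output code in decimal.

LSB = 13.2 V / 65536 = 201.42 µV.
(V_in − V_low)/LSB = (-4.3475 − (−6.6)) / 0.000201416 = 11183.321.
So the output code is 11183.

code 11183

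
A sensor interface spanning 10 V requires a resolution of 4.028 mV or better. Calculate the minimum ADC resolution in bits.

12 bits

Number of steps required ≥ 10 V / 4.028 mV = 2482.62.
Need 2^N ≥ 2482.62; 2^11 = 2048, 2^12 = 4096.
Minimum N = 12.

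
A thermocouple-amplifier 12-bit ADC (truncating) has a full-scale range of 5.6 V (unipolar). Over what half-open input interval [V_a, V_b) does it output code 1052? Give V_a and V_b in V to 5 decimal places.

[1.43828 V, 1.43965 V)

LSB = 5.6/2^12 = 1.367 mV.
V_a = V_low + 1052·LSB = 1.43828 V; V_b = V_low + 1053·LSB = 1.43965 V.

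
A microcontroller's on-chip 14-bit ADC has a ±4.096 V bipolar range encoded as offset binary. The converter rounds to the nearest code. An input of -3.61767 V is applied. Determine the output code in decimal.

code 957

LSB = 8.192 V / 16384 = 0.500 mV.
(V_in − V_low)/LSB = (-3.61767 − (−4.096)) / 0.0005 = 956.660.
Round → code 957.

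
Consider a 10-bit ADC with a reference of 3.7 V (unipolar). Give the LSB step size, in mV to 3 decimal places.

3.613 mV

Full-scale span = 3.7 V.
LSB = 3.7 / 2^10 = 3.7 / 1024 = 0.00361328 V = 3.613 mV.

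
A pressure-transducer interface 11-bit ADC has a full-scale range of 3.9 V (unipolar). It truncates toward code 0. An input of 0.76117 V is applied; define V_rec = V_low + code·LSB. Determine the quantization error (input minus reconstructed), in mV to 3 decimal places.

1.356 mV

LSB = 3.9/2^11 = 1.904 mV.
Scaled input = 399.7118 LSBs, so code = 399.
Reconstructed: 0.75981445 V.
Error = 0.76117 − 0.75981445 = 0.00135555 V = 1.356 mV.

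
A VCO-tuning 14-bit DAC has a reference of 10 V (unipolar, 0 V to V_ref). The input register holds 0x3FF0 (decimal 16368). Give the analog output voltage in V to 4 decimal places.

9.9902 V

LSB = 10 V / 2^14 = 0.610 mV.
Code 0x3FF0 = 16368 decimal.
V_out = 0 + 16368 × 0.000610352 V = 9.99023 V.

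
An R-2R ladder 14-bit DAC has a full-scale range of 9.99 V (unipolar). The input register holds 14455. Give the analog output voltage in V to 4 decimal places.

LSB = 9.99 V / 2^14 = 0.610 mV.
V_out = 0 + 14455 × 0.000609741 V = 8.81381 V.

8.8138 V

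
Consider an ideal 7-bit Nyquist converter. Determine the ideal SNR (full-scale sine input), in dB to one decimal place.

43.9 dB

SNR ≈ 6.02·N + 1.76 dB = 6.02·7 + 1.76 = 43.90 dB.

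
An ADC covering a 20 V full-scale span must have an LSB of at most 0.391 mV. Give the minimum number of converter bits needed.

Number of steps required ≥ 20 V / 0.391 mV = 51150.90.
Need 2^N ≥ 51150.90; 2^15 = 32768, 2^16 = 65536.
Minimum N = 16.

16 bits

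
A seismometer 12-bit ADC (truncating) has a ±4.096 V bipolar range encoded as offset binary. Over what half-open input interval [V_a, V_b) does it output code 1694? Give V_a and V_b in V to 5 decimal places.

LSB = 8.192/2^12 = 2.000 mV.
V_a = V_low + 1694·LSB = -0.708 V; V_b = V_low + 1695·LSB = -0.706 V.

[-0.70800 V, -0.70600 V)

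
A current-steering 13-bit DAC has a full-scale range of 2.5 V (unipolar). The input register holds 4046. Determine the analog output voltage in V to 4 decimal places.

LSB = 2.5 V / 2^13 = 305.18 µV.
V_out = 0 + 4046 × 0.000305176 V = 1.23474 V.

1.2347 V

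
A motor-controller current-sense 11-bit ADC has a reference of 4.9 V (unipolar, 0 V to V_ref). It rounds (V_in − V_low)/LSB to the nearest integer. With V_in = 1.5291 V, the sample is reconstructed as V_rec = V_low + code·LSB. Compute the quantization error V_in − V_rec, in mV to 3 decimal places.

0.243 mV

One LSB is 4.9 V / 2048 = 2.393 mV.
Scaled input = 639.1014 LSBs, so code = 639.
Code 639 maps back to 0 + 639×0.00239258 V = 1.5288574 V.
Difference: 0.000242578 V → 0.243 mV.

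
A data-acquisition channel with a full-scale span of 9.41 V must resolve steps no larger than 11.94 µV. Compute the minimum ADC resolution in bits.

Number of steps required ≥ 9.41 V / 11.94 µV = 788107.20.
Need 2^N ≥ 788107.20; 2^19 = 524288, 2^20 = 1048576.
Minimum N = 20.

20 bits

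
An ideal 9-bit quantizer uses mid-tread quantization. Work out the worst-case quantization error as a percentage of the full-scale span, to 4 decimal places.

0.0977 %

Rounding → worst-case error = ½ LSB = V_FS/2^10, so 100/1024 = 0.0976562 % of full scale.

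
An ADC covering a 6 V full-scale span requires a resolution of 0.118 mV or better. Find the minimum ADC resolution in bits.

16 bits

Number of steps required ≥ 6 V / 0.118 mV = 50847.46.
Need 2^N ≥ 50847.46; 2^15 = 32768, 2^16 = 65536.
Minimum N = 16.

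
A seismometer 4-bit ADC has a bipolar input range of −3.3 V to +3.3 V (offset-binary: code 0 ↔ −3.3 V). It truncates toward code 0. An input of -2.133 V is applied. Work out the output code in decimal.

code 2

LSB = 6.6 V / 16 = 412.500 mV.
(-2.133 − (−3.3)) / 0.4125 = 2.829 LSBs.
Floor → code 2.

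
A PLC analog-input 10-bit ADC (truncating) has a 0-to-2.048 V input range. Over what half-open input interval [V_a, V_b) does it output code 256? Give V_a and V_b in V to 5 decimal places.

LSB = 2.048/2^10 = 2.000 mV.
V_a = V_low + 256·LSB = 0.512 V; V_b = V_low + 257·LSB = 0.514 V.

[0.51200 V, 0.51400 V)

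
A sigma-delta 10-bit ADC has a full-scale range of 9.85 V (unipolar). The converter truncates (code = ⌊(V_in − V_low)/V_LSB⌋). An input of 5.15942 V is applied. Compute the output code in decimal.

Full-scale span = 9.85 V; LSB = 9.85/2^10 = 9.619 mV.
Input sits at 536.370 steps above V_low.
⌊·⌋(536.370) = 536.

code 536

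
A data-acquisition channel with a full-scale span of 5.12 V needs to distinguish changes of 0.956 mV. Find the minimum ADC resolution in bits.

13 bits

Number of steps required ≥ 5.12 V / 0.956 mV = 5355.65.
Need 2^N ≥ 5355.65; 2^12 = 4096, 2^13 = 8192.
Minimum N = 13.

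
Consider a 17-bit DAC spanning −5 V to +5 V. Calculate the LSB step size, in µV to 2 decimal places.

76.29 µV

Full-scale span = 10 V.
LSB = 10 / 2^17 = 10 / 131072 = 7.62939e-05 V = 76.29 µV.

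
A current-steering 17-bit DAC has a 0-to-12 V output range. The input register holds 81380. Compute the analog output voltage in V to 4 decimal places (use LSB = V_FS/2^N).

LSB = 12 V / 2^17 = 91.55 µV.
V_out = 0 + 81380 × 9.15527e-05 V = 7.45056 V.

7.4506 V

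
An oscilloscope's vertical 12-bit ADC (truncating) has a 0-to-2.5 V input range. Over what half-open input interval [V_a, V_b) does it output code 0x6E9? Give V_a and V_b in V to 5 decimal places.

[1.07971 V, 1.08032 V)

LSB = 2.5/2^12 = 0.610 mV.
Code 0x6E9 = 1769 decimal.
V_a = V_low + 1769·LSB = 1.07971 V; V_b = V_low + 1770·LSB = 1.08032 V.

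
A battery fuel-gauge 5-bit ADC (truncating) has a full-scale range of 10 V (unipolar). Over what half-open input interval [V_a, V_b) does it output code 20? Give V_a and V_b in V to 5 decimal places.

[6.25000 V, 6.56250 V)

LSB = 10/2^5 = 312.500 mV.
V_a = V_low + 20·LSB = 6.25 V; V_b = V_low + 21·LSB = 6.5625 V.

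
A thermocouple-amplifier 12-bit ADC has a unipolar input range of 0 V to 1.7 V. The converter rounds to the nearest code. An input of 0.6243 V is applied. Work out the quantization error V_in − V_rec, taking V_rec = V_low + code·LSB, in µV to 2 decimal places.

Step size: 1.7 V ÷ 2^12 = 415.04 µV.
Scaled input = 1504.1958 LSBs, so code = 1504.
Reconstructed: 0.62421875 V.
V_in − V_rec = 8.125e-05 V = 81.25 µV.

81.25 µV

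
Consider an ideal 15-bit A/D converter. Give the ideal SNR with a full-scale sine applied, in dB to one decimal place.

SNR ≈ 6.02·N + 1.76 dB = 6.02·15 + 1.76 = 92.06 dB.

92.1 dB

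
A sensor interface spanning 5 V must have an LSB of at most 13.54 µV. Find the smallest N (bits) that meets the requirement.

Number of steps required ≥ 5 V / 13.54 µV = 369276.22.
Need 2^N ≥ 369276.22; 2^18 = 262144, 2^19 = 524288.
Minimum N = 19.

19 bits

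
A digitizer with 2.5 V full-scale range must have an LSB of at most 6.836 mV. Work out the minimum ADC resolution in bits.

9 bits

Number of steps required ≥ 2.5 V / 6.836 mV = 365.71.
Need 2^N ≥ 365.71; 2^8 = 256, 2^9 = 512.
Minimum N = 9.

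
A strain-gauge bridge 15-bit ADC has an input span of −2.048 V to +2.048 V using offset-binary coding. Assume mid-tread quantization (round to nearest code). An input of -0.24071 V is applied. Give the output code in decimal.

code 14458

Full-scale span = 4.096 V; LSB = 4.096/2^15 = 125.00 µV.
(V_in − V_low)/LSB = (-0.24071 − (−2.048)) / 0.000125 = 14458.320.
So the output code is 14458.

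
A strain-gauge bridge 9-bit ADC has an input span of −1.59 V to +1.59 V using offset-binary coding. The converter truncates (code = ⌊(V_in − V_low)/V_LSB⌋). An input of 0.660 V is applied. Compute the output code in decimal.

code 362

Full-scale span = 3.18 V; LSB = 3.18/2^9 = 6.211 mV.
Input sits at 362.264 steps above V_low.
Floor → code 362.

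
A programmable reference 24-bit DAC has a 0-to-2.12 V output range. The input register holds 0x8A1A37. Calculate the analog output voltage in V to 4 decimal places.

LSB = 2.12 V / 2^24 = 0.13 µV.
Code 0x8A1A37 = 9050679 decimal.
V_out = 0 + 9050679 × 1.26362e-07 V = 1.14366 V.

1.1437 V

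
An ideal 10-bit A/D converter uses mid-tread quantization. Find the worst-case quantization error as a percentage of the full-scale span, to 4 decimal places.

Rounding → worst-case error = ½ LSB = V_FS/2^11, so 100/2048 = 0.0488281 % of full scale.

0.0488 %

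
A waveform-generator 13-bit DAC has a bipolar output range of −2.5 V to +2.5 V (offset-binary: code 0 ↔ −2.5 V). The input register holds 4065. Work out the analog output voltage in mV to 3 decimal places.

LSB = 5 V / 2^13 = 0.610 mV.
V_out = (−2.5) + 4065 × 0.000610352 V = -0.0189209 V.
= -18.921 mV.

-18.921 mV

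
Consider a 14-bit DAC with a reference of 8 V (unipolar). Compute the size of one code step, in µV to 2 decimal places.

Full-scale span = 8 V.
LSB = 8 / 2^14 = 8 / 16384 = 0.000488281 V = 488.28 µV.

488.28 µV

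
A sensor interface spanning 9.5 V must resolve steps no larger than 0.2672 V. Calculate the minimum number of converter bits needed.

Number of steps required ≥ 9.5 V / 0.2672 V = 35.55.
Need 2^N ≥ 35.55; 2^5 = 32, 2^6 = 64.
Minimum N = 6.

6 bits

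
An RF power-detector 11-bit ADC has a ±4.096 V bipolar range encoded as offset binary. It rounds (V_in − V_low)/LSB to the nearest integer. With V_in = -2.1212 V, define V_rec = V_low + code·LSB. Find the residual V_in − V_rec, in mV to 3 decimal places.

LSB = 8.192/2^11 = 4.000 mV.
Scaled input = 493.7000 LSBs, so code = 494.
Code 494 maps back to (−4.096) + 494×0.004 V = -2.12 V.
Error = -2.1212 − (−2.12) = -0.0012 V = -1.200 mV.

-1.200 mV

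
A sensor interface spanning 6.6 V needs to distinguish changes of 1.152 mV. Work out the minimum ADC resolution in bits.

Number of steps required ≥ 6.6 V / 1.152 mV = 5729.17.
Need 2^N ≥ 5729.17; 2^12 = 4096, 2^13 = 8192.
Minimum N = 13.

13 bits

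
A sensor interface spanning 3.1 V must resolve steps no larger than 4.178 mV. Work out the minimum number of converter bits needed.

10 bits

Number of steps required ≥ 3.1 V / 4.178 mV = 741.98.
Need 2^N ≥ 741.98; 2^9 = 512, 2^10 = 1024.
Minimum N = 10.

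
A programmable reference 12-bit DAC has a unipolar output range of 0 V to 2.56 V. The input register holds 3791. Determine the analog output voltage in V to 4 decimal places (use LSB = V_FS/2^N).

LSB = 2.56 V / 2^12 = 0.625 mV.
V_out = 0 + 3791 × 0.000625 V = 2.36937 V.

2.3694 V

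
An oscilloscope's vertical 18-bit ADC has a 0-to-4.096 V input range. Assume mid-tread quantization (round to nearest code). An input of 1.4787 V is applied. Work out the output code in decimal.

With 262144 levels over 4.096 V, one step is 15.62 µV.
(V_in − V_low)/LSB = (1.4787 − 0) / 1.5625e-05 = 94636.800.
Round → code 94637.

code 94637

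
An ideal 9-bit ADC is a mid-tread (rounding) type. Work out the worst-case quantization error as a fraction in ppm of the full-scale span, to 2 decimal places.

976.56 ppm

Rounding → worst-case error = ½ LSB = V_FS/2^10, so 1e+06/1024 = 976.562 ppm of full scale.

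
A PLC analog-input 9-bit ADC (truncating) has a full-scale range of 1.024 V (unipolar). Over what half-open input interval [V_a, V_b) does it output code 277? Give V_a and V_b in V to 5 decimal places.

LSB = 1.024/2^9 = 2.000 mV.
V_a = V_low + 277·LSB = 0.554 V; V_b = V_low + 278·LSB = 0.556 V.

[0.55400 V, 0.55600 V)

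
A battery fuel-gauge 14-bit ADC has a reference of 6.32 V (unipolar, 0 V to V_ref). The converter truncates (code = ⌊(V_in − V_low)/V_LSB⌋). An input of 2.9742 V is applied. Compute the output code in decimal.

LSB = 6.32 V / 16384 = 385.74 µV.
Input sits at 7710.331 steps above V_low.
⌊·⌋(7710.331) = 7710.

code 7710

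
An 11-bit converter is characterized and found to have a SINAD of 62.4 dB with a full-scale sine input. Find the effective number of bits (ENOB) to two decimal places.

10.07 bits

ENOB = (SINAD − 1.76) / 6.02 = (62.4 − 1.76)/6.02 = 10.073.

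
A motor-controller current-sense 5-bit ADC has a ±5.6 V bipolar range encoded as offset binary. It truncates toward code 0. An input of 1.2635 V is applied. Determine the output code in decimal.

code 19

Full-scale span = 11.2 V; LSB = 11.2/2^5 = 350.000 mV.
(V_in − V_low)/LSB = (1.2635 − (−5.6)) / 0.35 = 19.610.
So the output code is 19.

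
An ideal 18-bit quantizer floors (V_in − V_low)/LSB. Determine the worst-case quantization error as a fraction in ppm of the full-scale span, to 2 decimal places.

3.81 ppm

Truncating → worst-case error = 1 LSB = V_FS/2^18, so 1e+06/262144 = 3.8147 ppm of full scale.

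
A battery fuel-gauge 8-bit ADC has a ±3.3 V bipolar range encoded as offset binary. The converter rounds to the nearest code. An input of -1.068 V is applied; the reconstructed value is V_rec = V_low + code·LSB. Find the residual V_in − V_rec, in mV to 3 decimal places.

One LSB is 6.6 V / 256 = 25.781 mV.
(V_in − V_low)/LSB = (-1.068 − (−3.3))/0.0257812 = 86.5745 → code 87 (round).
Reconstructed: -1.0570313 V.
V_in − V_rec = -0.0109687 V = -10.969 mV.

-10.969 mV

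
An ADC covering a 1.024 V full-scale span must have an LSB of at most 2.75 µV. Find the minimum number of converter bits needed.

Number of steps required ≥ 1.024 V / 2.75 µV = 372363.64.
Need 2^N ≥ 372363.64; 2^18 = 262144, 2^19 = 524288.
Minimum N = 19.

19 bits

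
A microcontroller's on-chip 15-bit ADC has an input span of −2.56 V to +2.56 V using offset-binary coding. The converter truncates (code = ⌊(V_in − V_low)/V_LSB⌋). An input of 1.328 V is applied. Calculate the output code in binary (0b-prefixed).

code 0b110000100110011 (decimal 24883)

With 32768 levels over 5.12 V, one step is 156.25 µV.
(V_in − V_low)/LSB = (1.328 − (−2.56)) / 0.00015625 = 24883.200.
So the output code is 24883.
In binary (0b-prefixed): 0b110000100110011.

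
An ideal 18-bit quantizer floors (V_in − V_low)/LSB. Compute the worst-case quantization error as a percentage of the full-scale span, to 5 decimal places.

Truncating → worst-case error = 1 LSB = V_FS/2^18, so 100/262144 = 0.00038147 % of full scale.

0.00038 %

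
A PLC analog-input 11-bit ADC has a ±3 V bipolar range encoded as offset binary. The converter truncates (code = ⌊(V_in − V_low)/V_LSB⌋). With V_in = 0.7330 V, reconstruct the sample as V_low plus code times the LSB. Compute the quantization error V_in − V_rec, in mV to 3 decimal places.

0.578 mV

Step size: 6 V ÷ 2^11 = 2.930 mV.
(0.7330 − (−3))/0.00292969 = 1274.1973; ⌊·⌋ gives code 1274.
Code 1274 maps back to (−3) + 1274×0.00292969 V = 0.73242188 V.
Error = 0.7330 − 0.73242188 = 0.000578125 V = 0.578 mV.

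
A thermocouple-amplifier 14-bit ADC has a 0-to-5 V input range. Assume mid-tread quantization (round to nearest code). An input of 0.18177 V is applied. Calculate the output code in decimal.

With 16384 levels over 5 V, one step is 305.18 µV.
(0.18177 − 0) / 0.000305176 = 595.624 LSBs.
Round → code 596.

code 596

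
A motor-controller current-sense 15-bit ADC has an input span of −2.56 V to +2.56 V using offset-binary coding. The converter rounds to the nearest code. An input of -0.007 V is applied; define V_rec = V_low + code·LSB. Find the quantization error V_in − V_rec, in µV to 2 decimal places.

LSB = 5.12/2^15 = 156.25 µV.
(-0.007 − (−2.56))/0.00015625 = 16339.2000; round gives code 16339.
Reconstructed: -0.00703125 V.
Error = -0.007 − (−0.00703125) = 3.125e-05 V = 31.25 µV.

31.25 µV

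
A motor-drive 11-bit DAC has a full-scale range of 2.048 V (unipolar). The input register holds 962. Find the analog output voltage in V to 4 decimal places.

0.9620 V

LSB = 2.048 V / 2^11 = 1.000 mV.
V_out = 0 + 962 × 0.001 V = 0.962 V.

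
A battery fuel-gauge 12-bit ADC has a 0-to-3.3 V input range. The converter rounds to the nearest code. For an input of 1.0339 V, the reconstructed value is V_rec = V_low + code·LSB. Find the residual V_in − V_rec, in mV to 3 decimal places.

Step size: 3.3 V ÷ 2^12 = 0.806 mV.
Scaled input = 1283.2892 LSBs, so code = 1283.
Reconstructed: 1.033667 V.
V_in − V_rec = 0.000233008 V = 0.233 mV.

0.233 mV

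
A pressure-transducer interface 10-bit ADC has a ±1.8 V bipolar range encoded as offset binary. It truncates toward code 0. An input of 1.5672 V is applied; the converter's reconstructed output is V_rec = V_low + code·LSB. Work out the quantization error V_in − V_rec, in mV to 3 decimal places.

One LSB is 3.6 V / 1024 = 3.516 mV.
Scaled input = 957.7813 LSBs, so code = 957.
Reconstructed: 1.5644531 V.
Difference: 0.00274688 V → 2.747 mV.

2.747 mV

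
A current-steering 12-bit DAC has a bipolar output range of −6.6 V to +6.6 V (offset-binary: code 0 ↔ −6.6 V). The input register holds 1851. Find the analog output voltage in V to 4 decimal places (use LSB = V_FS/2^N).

LSB = 13.2 V / 2^12 = 3.223 mV.
V_out = (−6.6) + 1851 × 0.00322266 V = -0.634863 V.

-0.6349 V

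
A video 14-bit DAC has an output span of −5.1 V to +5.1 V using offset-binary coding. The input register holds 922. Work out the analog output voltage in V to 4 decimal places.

-4.5260 V

LSB = 10.2 V / 2^14 = 0.623 mV.
V_out = (−5.1) + 922 × 0.000622559 V = -4.526 V.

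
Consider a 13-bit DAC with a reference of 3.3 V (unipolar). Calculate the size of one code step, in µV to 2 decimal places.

Full-scale span = 3.3 V.
LSB = 3.3 / 2^13 = 3.3 / 8192 = 0.000402832 V = 402.83 µV.

402.83 µV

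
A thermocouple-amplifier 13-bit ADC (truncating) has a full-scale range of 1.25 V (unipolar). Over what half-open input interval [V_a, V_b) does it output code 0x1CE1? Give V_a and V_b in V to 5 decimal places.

[1.12808 V, 1.12823 V)

LSB = 1.25/2^13 = 152.59 µV.
Code 0x1CE1 = 7393 decimal.
V_a = V_low + 7393·LSB = 1.12808 V; V_b = V_low + 7394·LSB = 1.12823 V.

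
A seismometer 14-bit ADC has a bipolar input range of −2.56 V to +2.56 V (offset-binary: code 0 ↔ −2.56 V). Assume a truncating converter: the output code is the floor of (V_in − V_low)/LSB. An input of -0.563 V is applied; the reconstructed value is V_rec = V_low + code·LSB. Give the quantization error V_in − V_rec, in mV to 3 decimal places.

LSB = 5.12/2^14 = 312.50 µV.
(-0.563 − (−2.56))/0.0003125 = 6390.4000; ⌊·⌋ gives code 6390.
Reconstructed: -0.563125 V.
Difference: 0.000125 V → 0.125 mV.

0.125 mV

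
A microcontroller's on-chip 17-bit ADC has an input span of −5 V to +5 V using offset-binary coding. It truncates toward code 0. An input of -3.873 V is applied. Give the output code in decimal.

code 14771

With 131072 levels over 10 V, one step is 76.29 µV.
(V_in − V_low)/LSB = (-3.873 − (−5)) / 7.62939e-05 = 14771.814.
So the output code is 14771.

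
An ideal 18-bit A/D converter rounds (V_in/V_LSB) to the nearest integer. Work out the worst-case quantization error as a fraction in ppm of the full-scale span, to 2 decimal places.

Rounding → worst-case error = ½ LSB = V_FS/2^19, so 1e+06/524288 = 1.90735 ppm of full scale.

1.91 ppm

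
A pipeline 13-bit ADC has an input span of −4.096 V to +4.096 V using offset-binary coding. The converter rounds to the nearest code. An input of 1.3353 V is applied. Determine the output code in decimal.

code 5431

With 8192 levels over 8.192 V, one step is 1.000 mV.
(1.3353 − (−4.096)) / 0.001 = 5431.300 LSBs.
Round → code 5431.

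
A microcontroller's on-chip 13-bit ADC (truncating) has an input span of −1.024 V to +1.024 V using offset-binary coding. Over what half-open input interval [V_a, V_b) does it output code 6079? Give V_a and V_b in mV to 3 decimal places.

[495.750 mV, 496.000 mV)

LSB = 2.048/2^13 = 250.00 µV.
V_a = V_low + 6079·LSB = 0.49575 V; V_b = V_low + 6080·LSB = 0.496 V.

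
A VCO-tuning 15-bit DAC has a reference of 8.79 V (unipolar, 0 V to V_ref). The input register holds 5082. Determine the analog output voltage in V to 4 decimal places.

LSB = 8.79 V / 2^15 = 268.25 µV.
V_out = 0 + 5082 × 0.00026825 V = 1.36324 V.

1.3632 V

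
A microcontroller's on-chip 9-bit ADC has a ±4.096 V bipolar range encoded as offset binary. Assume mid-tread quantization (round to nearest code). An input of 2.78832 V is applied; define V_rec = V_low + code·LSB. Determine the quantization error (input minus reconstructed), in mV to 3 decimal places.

Step size: 8.192 V ÷ 2^9 = 16.000 mV.
(V_in − V_low)/LSB = (2.78832 − (−4.096))/0.016 = 430.2700 → code 430 (round).
Code 430 maps back to (−4.096) + 430×0.016 V = 2.784 V.
Error = 2.78832 − 2.784 = 0.00432 V = 4.320 mV.

4.320 mV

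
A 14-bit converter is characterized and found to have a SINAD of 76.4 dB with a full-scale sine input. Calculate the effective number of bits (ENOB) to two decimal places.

ENOB = (SINAD − 1.76) / 6.02 = (76.4 − 1.76)/6.02 = 12.399.

12.40 bits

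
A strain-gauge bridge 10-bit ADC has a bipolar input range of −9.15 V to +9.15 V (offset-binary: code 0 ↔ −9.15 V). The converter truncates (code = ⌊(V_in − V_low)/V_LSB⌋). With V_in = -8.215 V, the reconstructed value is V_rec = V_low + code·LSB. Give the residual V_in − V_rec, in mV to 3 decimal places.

LSB = 18.3/2^10 = 17.871 mV.
(-8.215 − (−9.15))/0.0178711 = 52.3191; ⌊·⌋ gives code 52.
Code 52 maps back to (−9.15) + 52×0.0178711 V = -8.2207031 V.
Error = -8.215 − (−8.2207031) = 0.00570312 V = 5.703 mV.

5.703 mV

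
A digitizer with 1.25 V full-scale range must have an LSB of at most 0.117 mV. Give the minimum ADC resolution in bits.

14 bits

Number of steps required ≥ 1.25 V / 0.117 mV = 10683.76.
Need 2^N ≥ 10683.76; 2^13 = 8192, 2^14 = 16384.
Minimum N = 14.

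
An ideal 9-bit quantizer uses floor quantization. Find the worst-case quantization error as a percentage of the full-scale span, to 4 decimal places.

0.1953 %

Truncating → worst-case error = 1 LSB = V_FS/2^9, so 100/512 = 0.195312 % of full scale.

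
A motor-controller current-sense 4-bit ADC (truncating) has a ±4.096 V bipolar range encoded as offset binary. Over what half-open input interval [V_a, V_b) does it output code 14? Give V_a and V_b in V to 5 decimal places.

LSB = 8.192/2^4 = 0.5120 V.
V_a = V_low + 14·LSB = 3.072 V; V_b = V_low + 15·LSB = 3.584 V.

[3.07200 V, 3.58400 V)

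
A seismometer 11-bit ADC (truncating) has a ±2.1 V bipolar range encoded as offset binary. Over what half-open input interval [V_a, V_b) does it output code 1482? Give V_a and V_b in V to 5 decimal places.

[0.93926 V, 0.94131 V)

LSB = 4.2/2^11 = 2.051 mV.
V_a = V_low + 1482·LSB = 0.939258 V; V_b = V_low + 1483·LSB = 0.941309 V.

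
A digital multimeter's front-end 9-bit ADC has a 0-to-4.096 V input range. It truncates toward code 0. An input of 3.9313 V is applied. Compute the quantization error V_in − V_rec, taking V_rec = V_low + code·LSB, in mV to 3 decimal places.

Step size: 4.096 V ÷ 2^9 = 8.000 mV.
(3.9313 − 0)/0.008 = 491.4125; ⌊·⌋ gives code 491.
Reconstructed: 3.928 V.
V_in − V_rec = 0.0033 V = 3.300 mV.

3.300 mV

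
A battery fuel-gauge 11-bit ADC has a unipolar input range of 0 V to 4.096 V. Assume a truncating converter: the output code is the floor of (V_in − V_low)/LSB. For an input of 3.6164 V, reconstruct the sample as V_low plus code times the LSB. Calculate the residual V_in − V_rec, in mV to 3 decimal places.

Step size: 4.096 V ÷ 2^11 = 2.000 mV.
(3.6164 − 0)/0.002 = 1808.2000; ⌊·⌋ gives code 1808.
Reconstructed: 3.616 V.
V_in − V_rec = 0.0004 V = 0.400 mV.

0.400 mV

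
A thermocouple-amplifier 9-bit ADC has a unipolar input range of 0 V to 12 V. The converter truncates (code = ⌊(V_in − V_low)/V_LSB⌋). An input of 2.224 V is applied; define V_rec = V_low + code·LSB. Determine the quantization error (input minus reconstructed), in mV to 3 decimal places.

20.875 mV

One LSB is 12 V / 512 = 23.438 mV.
Scaled input = 94.8907 LSBs, so code = 94.
Reconstructed: 2.203125 V.
Error = 2.224 − 2.203125 = 0.020875 V = 20.875 mV.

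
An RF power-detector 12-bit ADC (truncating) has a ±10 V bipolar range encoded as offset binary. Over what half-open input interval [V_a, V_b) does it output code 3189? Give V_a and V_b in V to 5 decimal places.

[5.57129 V, 5.57617 V)

LSB = 20/2^12 = 4.883 mV.
V_a = V_low + 3189·LSB = 5.57129 V; V_b = V_low + 3190·LSB = 5.57617 V.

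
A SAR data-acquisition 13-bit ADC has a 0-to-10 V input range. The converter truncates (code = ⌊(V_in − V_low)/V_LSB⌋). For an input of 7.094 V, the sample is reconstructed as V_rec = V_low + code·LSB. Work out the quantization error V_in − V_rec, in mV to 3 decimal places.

0.494 mV

Step size: 10 V ÷ 2^13 = 1.221 mV.
(7.094 − 0)/0.0012207 = 5811.4048; ⌊·⌋ gives code 5811.
Code 5811 maps back to 0 + 5811×0.0012207 V = 7.0935059 V.
V_in − V_rec = 0.000494141 V = 0.494 mV.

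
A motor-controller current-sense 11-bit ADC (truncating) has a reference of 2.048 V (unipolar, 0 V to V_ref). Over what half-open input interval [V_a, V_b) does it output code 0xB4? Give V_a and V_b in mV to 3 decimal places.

[180.000 mV, 181.000 mV)

LSB = 2.048/2^11 = 1.000 mV.
Code 0xB4 = 180 decimal.
V_a = V_low + 180·LSB = 0.18 V; V_b = V_low + 181·LSB = 0.181 V.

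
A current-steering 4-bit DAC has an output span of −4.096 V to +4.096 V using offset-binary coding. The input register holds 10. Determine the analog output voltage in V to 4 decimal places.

LSB = 8.192 V / 2^4 = 0.5120 V.
V_out = (−4.096) + 10 × 0.512 V = 1.024 V.

1.0240 V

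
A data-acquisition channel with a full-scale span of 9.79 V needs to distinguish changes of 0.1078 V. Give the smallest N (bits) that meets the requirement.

7 bits

Number of steps required ≥ 9.79 V / 0.1078 V = 90.82.
Need 2^N ≥ 90.82; 2^6 = 64, 2^7 = 128.
Minimum N = 7.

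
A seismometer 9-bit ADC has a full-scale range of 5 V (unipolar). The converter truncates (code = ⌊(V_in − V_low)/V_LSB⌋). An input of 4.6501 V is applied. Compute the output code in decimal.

Full-scale span = 5 V; LSB = 5/2^9 = 9.766 mV.
(4.6501 − 0) / 0.00976562 = 476.170 LSBs.
⌊·⌋(476.170) = 476.

code 476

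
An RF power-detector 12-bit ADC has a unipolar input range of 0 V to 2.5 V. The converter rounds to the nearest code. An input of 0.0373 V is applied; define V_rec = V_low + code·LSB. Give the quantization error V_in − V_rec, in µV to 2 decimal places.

68.55 µV

Step size: 2.5 V ÷ 2^12 = 0.610 mV.
Scaled input = 61.1123 LSBs, so code = 61.
V_rec = 0 + 61·0.000610352 = 0.037231445 V.
Error = 0.0373 − 0.037231445 = 6.85547e-05 V = 68.55 µV.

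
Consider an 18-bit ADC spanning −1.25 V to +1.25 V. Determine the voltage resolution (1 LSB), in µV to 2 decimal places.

9.54 µV

Full-scale span = 2.5 V.
LSB = 2.5 / 2^18 = 2.5 / 262144 = 9.53674e-06 V = 9.54 µV.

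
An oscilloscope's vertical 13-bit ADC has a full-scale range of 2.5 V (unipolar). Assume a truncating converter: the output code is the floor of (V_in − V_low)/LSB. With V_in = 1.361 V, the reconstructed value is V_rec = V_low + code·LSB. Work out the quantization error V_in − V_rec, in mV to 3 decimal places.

LSB = 2.5/2^13 = 305.18 µV.
(1.361 − 0)/0.000305176 = 4459.7248; ⌊·⌋ gives code 4459.
Code 4459 maps back to 0 + 4459×0.000305176 V = 1.3607788 V.
Difference: 0.000221191 V → 0.221 mV.

0.221 mV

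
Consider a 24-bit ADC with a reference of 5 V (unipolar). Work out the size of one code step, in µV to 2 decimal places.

Full-scale span = 5 V.
LSB = 5 / 2^24 = 5 / 16777216 = 2.98023e-07 V = 0.30 µV.

0.30 µV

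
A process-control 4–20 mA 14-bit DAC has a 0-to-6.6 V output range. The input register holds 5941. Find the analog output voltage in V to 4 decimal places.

LSB = 6.6 V / 2^14 = 402.83 µV.
V_out = 0 + 5941 × 0.000402832 V = 2.39323 V.

2.3932 V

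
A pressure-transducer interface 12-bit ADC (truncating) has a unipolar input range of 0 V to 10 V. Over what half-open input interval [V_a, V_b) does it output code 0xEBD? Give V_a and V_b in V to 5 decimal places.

[9.21143 V, 9.21387 V)

LSB = 10/2^12 = 2.441 mV.
Code 0xEBD = 3773 decimal.
V_a = V_low + 3773·LSB = 9.21143 V; V_b = V_low + 3774·LSB = 9.21387 V.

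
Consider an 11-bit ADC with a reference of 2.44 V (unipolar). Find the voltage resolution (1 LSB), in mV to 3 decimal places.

1.191 mV

Full-scale span = 2.44 V.
LSB = 2.44 / 2^11 = 2.44 / 2048 = 0.00119141 V = 1.191 mV.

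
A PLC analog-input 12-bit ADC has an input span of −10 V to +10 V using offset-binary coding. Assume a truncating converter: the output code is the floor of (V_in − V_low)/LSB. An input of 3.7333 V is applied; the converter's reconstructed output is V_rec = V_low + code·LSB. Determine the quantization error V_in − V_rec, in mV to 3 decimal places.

2.831 mV

LSB = 20/2^12 = 4.883 mV.
(V_in − V_low)/LSB = (3.7333 − (−10))/0.00488281 = 2812.5798 → code 2812 (floor).
Code 2812 maps back to (−10) + 2812×0.00488281 V = 3.7304688 V.
Difference: 0.00283125 V → 2.831 mV.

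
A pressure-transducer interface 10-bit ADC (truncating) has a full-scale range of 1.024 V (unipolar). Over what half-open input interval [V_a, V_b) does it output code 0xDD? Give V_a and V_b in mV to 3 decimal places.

LSB = 1.024/2^10 = 1.000 mV.
Code 0xDD = 221 decimal.
V_a = V_low + 221·LSB = 0.221 V; V_b = V_low + 222·LSB = 0.222 V.

[221.000 mV, 222.000 mV)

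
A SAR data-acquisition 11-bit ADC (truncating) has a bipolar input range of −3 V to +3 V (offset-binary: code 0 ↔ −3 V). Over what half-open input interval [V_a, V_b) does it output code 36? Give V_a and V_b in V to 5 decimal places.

LSB = 6/2^11 = 2.930 mV.
V_a = V_low + 36·LSB = -2.89453 V; V_b = V_low + 37·LSB = -2.8916 V.

[-2.89453 V, -2.89160 V)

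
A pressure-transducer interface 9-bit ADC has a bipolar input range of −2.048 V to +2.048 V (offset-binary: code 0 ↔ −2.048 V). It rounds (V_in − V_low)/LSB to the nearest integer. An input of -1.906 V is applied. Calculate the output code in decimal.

code 18

LSB = 4.096 V / 512 = 8.000 mV.
Input sits at 17.750 steps above V_low.
round(17.750) = 18.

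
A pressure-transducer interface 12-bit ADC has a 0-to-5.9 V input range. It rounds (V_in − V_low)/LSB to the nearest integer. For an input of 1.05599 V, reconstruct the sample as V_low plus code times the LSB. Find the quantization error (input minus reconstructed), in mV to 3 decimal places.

One LSB is 5.9 V / 4096 = 1.440 mV.
(1.05599 − 0)/0.00144043 = 733.1076; round gives code 733.
Code 733 maps back to 0 + 733×0.00144043 V = 1.055835 V.
V_in − V_rec = 0.000155039 V = 0.155 mV.

0.155 mV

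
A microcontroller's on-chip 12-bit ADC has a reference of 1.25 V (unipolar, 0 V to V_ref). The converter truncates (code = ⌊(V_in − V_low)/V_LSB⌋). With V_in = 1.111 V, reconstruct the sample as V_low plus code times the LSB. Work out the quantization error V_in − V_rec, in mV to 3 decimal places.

0.160 mV

LSB = 1.25/2^12 = 305.18 µV.
Scaled input = 3640.5248 LSBs, so code = 3640.
Reconstructed: 1.1108398 V.
Error = 1.111 − 1.1108398 = 0.000160156 V = 0.160 mV.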